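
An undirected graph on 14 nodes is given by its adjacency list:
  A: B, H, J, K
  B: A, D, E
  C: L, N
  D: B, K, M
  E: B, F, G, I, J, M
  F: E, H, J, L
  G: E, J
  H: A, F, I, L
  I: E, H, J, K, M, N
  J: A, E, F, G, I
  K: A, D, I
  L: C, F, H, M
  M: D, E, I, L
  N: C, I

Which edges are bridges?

The edges on the cycle N-C-L-M-D-K-I-N are not bridges since each lies on that cycle.
Every edge lies on some cycle, so there are no bridges.

none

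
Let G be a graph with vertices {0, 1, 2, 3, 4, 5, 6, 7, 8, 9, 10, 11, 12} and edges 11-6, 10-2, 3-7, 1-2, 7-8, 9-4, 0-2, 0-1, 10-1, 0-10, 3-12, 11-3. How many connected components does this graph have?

5 is isolated — a component by itself.
Starting from 4 we can reach 4, 9. That is one component of size 2.
Starting from 0 we can reach 0, 1, 2, 10. That is one component of size 4.
Starting from 3 we can reach 3, 6, 7, 8, 11, 12. That is one component of size 6.
Total: 4 components.

4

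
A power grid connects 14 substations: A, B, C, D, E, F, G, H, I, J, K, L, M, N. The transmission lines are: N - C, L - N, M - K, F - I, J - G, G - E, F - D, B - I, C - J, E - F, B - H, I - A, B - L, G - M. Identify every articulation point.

B, F, G, I, M

Removing B increases the component count from 1 to 2, so B is a cut vertex.
Removing F increases the component count from 1 to 2, so F is a cut vertex.
Removing G increases the component count from 1 to 2, so G is a cut vertex.
Likewise I, M are cut vertices.
By contrast removing N leaves 1 component; it is not a cut vertex. No other vertex is a cut vertex either.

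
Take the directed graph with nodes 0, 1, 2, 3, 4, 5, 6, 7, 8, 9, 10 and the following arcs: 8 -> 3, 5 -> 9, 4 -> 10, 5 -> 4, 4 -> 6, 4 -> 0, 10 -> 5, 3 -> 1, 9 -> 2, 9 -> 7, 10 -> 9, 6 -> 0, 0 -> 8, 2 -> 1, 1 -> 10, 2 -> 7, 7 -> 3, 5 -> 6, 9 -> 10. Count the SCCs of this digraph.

1

{0, 1, 2, 3, 4, 5, 6, 7, 8, 9, 10} are all mutually reachable — one SCC of size 11.
That gives 1 strongly connected component.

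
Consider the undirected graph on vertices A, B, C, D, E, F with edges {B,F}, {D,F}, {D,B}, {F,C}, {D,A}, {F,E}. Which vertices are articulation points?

Removing D increases the component count from 1 to 2, so D is a cut vertex.
Removing F increases the component count from 1 to 3, so F is a cut vertex.
By contrast removing E leaves 1 component; it is not a cut vertex. No other vertex is a cut vertex either.

D, F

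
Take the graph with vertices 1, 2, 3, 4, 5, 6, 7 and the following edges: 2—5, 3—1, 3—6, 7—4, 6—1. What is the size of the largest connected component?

3

Starting from 4 we can reach 4, 7. That is one component of size 2.
Starting from 2 we can reach 2, 5. That is one component of size 2.
Starting from 1 we can reach 1, 3, 6. That is one component of size 3.
The largest has 3 vertices.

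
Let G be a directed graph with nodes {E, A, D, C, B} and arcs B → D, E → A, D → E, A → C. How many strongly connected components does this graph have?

5

{A} is an SCC by itself.
{B} is an SCC by itself.
{E} is an SCC by itself.
{D} is an SCC by itself.
{C} is an SCC by itself.
That gives 5 strongly connected components.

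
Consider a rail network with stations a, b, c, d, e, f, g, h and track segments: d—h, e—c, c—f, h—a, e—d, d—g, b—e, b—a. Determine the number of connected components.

Starting from a we can reach a, b, c, d, e, f, g, h. That is one component of size 8.
Total: 1 component.

1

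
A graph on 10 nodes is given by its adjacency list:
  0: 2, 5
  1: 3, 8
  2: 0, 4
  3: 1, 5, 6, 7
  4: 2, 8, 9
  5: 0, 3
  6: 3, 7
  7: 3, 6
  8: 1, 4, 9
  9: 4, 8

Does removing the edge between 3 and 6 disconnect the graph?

After removing 3-6, the path 3-7-6 still connects them, so the edge is not a bridge.

No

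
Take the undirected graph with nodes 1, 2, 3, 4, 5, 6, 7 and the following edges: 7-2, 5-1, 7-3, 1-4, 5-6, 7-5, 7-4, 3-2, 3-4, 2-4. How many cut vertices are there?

Removing 5 increases the component count from 1 to 2, so 5 is a cut vertex.
By contrast removing 3 leaves 1 component; it is not a cut vertex. No other vertex is a cut vertex either.

1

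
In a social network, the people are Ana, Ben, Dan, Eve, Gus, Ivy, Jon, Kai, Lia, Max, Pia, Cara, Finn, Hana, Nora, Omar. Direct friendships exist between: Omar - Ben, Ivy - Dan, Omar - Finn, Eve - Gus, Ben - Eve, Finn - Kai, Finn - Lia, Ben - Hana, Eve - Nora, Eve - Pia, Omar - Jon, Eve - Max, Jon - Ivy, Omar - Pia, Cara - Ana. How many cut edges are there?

11

The edges on the cycle Omar-Ben-Eve-Pia-Omar are not bridges since each lies on that cycle.
But removing Nora - Eve disconnects Nora from Eve; removing Omar - Jon disconnects Omar from Jon; removing Dan - Ivy disconnects Dan from Ivy; removing Jon - Ivy disconnects Jon from Ivy — these are bridges.
In total 11 edges are bridges.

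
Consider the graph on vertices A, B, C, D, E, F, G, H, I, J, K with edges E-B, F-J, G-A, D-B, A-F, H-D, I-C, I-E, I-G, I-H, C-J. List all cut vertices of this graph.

I

Removing I increases the component count from 2 to 3, so I is a cut vertex.
By contrast removing A leaves 2 components; it is not a cut vertex. No other vertex is a cut vertex either.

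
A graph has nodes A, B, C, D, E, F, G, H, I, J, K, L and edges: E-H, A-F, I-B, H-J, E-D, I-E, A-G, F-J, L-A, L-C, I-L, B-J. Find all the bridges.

A-G, C-L, D-E

The edges on the cycle I-B-J-F-A-L-I are not bridges since each lies on that cycle.
But removing G-A disconnects G from A; removing D-E disconnects D from E; removing C-L disconnects C from L — these are bridges.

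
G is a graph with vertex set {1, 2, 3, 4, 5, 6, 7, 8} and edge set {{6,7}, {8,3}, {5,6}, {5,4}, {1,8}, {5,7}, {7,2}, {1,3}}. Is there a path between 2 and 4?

From 2 we can reach 2, 4, 5, 6, 7, which includes 4.

Yes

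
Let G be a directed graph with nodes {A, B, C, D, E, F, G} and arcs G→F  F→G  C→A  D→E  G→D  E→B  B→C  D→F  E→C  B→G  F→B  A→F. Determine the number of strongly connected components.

1

{A, B, C, D, E, F, G} are all mutually reachable — one SCC of size 7.
That gives 1 strongly connected component.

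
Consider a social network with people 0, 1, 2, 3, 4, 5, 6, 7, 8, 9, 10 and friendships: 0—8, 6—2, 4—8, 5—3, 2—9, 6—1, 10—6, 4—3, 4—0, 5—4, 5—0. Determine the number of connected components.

7 is isolated — a component by itself.
Starting from 0 we can reach 0, 3, 4, 5, 8. That is one component of size 5.
Starting from 1 we can reach 1, 2, 6, 9, 10. That is one component of size 5.
Total: 3 components.

3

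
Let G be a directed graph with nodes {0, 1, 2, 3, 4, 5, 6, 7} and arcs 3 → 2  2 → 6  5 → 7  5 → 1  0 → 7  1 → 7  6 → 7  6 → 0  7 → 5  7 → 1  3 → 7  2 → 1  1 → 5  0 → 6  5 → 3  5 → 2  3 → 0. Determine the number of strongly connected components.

2

{0, 1, 2, 3, 5, 6, 7} are all mutually reachable — one SCC of size 7.
{4} is an SCC by itself.
That gives 2 strongly connected components.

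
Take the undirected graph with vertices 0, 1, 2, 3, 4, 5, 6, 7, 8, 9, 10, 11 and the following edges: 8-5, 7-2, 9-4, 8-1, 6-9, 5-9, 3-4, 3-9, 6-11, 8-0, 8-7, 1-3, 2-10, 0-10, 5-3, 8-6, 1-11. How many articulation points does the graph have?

Removing 8 increases the component count from 1 to 2, so 8 is a cut vertex.
By contrast removing 9 leaves 1 component; it is not a cut vertex. No other vertex is a cut vertex either.

1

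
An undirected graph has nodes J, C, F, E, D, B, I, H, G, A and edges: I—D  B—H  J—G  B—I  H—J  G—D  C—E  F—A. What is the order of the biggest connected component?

6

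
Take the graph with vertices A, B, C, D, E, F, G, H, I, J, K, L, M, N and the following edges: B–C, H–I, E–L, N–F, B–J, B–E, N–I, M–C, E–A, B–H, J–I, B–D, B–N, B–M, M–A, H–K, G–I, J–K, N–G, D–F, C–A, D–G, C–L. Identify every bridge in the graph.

The edges on the cycle B-D-F-N-B are not bridges since each lies on that cycle.
Every edge lies on some cycle, so there are no bridges.

none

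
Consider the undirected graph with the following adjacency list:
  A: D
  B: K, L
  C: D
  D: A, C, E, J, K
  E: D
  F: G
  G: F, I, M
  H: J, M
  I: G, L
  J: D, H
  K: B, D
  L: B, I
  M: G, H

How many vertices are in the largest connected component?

Starting from A we can reach A, B, C, D, E, F, G, H, I, J, K, L, M. That is one component of size 13.
The largest has 13 vertices.

13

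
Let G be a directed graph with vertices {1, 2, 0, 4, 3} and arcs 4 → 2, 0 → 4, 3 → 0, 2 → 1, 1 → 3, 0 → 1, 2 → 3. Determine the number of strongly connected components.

1

{0, 1, 2, 3, 4} are all mutually reachable — one SCC of size 5.
That gives 1 strongly connected component.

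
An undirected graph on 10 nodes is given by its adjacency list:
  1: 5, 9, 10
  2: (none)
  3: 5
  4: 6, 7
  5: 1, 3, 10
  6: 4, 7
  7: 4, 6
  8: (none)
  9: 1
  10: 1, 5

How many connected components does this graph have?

4

8 is isolated — a component by itself.
2 is isolated — a component by itself.
Starting from 4 we can reach 4, 6, 7. That is one component of size 3.
Starting from 1 we can reach 1, 3, 5, 9, 10. That is one component of size 5.
Total: 4 components.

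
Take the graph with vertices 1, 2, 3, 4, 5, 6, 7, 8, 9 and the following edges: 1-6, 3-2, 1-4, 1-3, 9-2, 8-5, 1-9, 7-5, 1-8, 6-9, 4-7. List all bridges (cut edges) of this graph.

none

The edges on the cycle 1-3-2-9-1 are not bridges since each lies on that cycle.
Every edge lies on some cycle, so there are no bridges.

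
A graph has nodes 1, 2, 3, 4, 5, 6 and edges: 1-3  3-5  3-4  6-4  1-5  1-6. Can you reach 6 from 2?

No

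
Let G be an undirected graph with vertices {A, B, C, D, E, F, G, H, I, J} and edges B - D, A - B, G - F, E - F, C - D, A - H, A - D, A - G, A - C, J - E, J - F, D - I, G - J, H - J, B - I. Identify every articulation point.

A

Removing A increases the component count from 1 to 2, so A is a cut vertex.
By contrast removing H leaves 1 component; it is not a cut vertex. No other vertex is a cut vertex either.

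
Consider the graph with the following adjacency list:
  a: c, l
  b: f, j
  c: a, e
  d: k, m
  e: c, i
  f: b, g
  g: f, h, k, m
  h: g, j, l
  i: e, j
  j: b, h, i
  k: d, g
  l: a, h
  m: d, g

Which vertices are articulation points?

g

Removing g increases the component count from 1 to 2, so g is a cut vertex.
By contrast removing h leaves 1 component; it is not a cut vertex. No other vertex is a cut vertex either.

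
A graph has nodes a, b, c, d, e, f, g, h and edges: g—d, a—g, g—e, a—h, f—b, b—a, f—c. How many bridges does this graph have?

removing d—g disconnects d from g; removing c—f disconnects c from f; removing a—b disconnects a from b; removing a—h disconnects a from h — these are bridges.
In total 7 edges are bridges.

7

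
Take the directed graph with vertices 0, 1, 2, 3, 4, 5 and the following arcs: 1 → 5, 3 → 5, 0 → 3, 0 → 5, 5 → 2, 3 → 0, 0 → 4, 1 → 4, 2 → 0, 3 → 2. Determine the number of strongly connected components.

3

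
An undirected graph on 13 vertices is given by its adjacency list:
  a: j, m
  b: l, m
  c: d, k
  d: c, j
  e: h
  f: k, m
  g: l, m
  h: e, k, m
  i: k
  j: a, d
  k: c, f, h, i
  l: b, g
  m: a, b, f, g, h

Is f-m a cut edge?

No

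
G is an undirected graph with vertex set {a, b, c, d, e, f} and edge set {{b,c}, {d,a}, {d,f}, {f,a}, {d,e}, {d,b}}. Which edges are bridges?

The edges on the cycle d-f-a-d are not bridges since each lies on that cycle.
But removing b-c disconnects b from c; removing d-b disconnects d from b; removing d-e disconnects d from e — these are bridges.

b-c, b-d, d-e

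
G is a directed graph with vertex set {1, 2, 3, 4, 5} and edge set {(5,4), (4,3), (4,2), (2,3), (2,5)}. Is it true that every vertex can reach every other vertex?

No

There is no directed path from 2 to 1, so the graph is not strongly connected.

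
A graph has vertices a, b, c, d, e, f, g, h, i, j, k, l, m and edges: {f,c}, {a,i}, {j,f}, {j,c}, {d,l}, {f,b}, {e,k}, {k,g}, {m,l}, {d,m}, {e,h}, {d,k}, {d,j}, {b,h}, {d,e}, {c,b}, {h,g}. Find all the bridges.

The edges on the cycle d-m-l-d are not bridges since each lies on that cycle.
But removing a - i disconnects a from i — this is a bridge.

a-i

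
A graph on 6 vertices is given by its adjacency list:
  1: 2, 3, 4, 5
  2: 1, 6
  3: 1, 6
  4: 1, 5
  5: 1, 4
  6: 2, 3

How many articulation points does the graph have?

1

Removing 1 increases the component count from 1 to 2, so 1 is a cut vertex.
By contrast removing 6 leaves 1 component; it is not a cut vertex. No other vertex is a cut vertex either.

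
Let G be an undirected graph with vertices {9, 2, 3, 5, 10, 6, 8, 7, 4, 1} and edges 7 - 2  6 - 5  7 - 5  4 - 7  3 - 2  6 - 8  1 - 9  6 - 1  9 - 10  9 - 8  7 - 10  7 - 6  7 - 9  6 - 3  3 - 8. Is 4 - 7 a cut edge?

Yes

Removing 4 - 7 leaves no path between 4 and 7: the component count goes from 1 to 2. So it is a bridge.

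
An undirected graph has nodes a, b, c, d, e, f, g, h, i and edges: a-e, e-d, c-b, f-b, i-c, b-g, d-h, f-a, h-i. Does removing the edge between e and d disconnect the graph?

No

After removing e-d, the path e-a-f-b-c-i-h-d still connects them, so the edge is not a bridge.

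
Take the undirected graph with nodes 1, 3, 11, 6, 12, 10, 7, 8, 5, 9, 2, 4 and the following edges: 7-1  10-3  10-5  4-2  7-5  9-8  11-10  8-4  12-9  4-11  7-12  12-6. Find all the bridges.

1-7, 10-3, 12-6, 2-4

The edges on the cycle 7-12-9-8-4-11-10-5-7 are not bridges since each lies on that cycle.
But removing 2-4 disconnects 2 from 4; removing 3-10 disconnects 3 from 10; removing 12-6 disconnects 12 from 6; removing 7-1 disconnects 7 from 1 — these are bridges.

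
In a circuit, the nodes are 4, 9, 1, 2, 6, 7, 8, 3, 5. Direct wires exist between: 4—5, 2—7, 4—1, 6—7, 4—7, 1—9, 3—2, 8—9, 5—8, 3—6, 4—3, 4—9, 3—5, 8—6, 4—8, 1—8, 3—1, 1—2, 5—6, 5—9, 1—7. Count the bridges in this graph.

0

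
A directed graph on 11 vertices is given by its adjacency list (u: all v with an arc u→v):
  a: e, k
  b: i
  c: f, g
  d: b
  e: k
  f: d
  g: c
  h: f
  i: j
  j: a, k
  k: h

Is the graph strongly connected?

No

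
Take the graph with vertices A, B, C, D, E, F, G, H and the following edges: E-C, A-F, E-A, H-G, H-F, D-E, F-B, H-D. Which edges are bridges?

The edges on the cycle H-D-E-A-F-H are not bridges since each lies on that cycle.
But removing E-C disconnects E from C; removing F-B disconnects F from B; removing H-G disconnects H from G — these are bridges.

B-F, C-E, G-H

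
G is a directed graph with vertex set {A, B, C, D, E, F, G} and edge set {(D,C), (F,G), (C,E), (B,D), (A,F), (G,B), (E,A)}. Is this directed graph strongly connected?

Yes

From F we can reach every vertex (A, B, C, D, E, F, G), and every vertex can reach F (A, B, C, D, E, F, G). So the whole graph is one strongly connected component.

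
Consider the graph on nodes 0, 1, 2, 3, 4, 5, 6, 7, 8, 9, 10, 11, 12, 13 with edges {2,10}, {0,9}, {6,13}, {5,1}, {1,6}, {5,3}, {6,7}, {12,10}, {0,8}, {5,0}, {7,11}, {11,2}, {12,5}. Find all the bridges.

0-5, 0-8, 0-9, 13-6, 3-5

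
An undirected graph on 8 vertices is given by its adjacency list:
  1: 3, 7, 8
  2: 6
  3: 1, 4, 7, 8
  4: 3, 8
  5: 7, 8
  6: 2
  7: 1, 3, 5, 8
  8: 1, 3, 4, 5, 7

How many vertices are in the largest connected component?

Starting from 2 we can reach 2, 6. That is one component of size 2.
Starting from 1 we can reach 1, 3, 4, 5, 7, 8. That is one component of size 6.
The largest has 6 vertices.

6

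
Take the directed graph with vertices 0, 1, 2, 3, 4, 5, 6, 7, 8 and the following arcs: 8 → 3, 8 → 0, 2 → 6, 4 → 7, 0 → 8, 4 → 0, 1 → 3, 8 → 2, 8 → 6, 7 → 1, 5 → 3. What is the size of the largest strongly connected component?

2

{0, 8} are all mutually reachable — one SCC of size 2.
{4} is an SCC by itself.
{5} is an SCC by itself.
{1} is an SCC by itself.
{2} is an SCC by itself.
(and 3 more singleton SCCs)
The largest has 2 vertices.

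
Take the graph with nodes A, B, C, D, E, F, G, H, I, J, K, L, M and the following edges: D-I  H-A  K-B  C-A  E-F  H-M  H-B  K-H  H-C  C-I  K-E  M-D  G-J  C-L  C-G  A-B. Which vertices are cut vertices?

C, E, G, K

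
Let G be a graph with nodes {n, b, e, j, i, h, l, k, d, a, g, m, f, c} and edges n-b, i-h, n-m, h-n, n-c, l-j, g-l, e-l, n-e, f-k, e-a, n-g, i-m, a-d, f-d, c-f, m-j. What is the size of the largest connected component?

Starting from a we can reach a, b, c, d, e, f, g, h, i, j, k, l, m, n. That is one component of size 14.
The largest has 14 vertices.

14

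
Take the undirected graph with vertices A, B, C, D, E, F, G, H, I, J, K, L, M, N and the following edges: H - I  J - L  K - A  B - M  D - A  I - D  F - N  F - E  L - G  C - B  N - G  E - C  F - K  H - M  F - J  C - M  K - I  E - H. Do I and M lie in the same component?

Yes

From I we can reach A, B, C, D, E, F, G, H, I, J, K, L, M, N, which includes M.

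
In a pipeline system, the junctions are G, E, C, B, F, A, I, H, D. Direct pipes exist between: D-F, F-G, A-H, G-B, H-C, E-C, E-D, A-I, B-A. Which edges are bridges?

A-I

The edges on the cycle E-D-F-G-B-A-H-C-E are not bridges since each lies on that cycle.
But removing I-A disconnects I from A — this is a bridge.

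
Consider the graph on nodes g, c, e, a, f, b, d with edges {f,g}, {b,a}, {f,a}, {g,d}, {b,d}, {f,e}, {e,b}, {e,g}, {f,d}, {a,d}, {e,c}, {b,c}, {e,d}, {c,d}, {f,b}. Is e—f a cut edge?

After removing e—f, the path e-b-f still connects them, so the edge is not a bridge.

No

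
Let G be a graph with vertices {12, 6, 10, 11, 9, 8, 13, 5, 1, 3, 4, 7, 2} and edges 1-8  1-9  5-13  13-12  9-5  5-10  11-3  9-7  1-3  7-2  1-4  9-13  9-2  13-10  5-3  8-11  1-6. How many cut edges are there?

3

The edges on the cycle 1-8-11-3-5-9-1 are not bridges since each lies on that cycle.
But removing 13-12 disconnects 13 from 12; removing 4-1 disconnects 4 from 1; removing 6-1 disconnects 6 from 1 — these are bridges.
That makes 3 bridges.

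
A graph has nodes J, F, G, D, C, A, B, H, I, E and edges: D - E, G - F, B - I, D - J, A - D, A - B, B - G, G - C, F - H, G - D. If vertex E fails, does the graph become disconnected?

Deleting E leaves 1 component (was 1), so E is not a cut vertex.

No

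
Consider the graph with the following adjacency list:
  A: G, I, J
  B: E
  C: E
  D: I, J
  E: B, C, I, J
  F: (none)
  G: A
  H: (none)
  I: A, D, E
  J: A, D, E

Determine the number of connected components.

H is isolated — a component by itself.
F is isolated — a component by itself.
Starting from A we can reach A, B, C, D, E, G, I, J. That is one component of size 8.
Total: 3 components.

3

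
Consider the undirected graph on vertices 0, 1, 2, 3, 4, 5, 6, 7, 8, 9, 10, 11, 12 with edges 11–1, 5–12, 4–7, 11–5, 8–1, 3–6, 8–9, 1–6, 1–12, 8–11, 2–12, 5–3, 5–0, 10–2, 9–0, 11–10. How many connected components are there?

2

Starting from 4 we can reach 4, 7. That is one component of size 2.
Starting from 0 we can reach 0, 1, 2, 3, 5, 6, 8, 9, 10, 11, 12. That is one component of size 11.
Total: 2 components.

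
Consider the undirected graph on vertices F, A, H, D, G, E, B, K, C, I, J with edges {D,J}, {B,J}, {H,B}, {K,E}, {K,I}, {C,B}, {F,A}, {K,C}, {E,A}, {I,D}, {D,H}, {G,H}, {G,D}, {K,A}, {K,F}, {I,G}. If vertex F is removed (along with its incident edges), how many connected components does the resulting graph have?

1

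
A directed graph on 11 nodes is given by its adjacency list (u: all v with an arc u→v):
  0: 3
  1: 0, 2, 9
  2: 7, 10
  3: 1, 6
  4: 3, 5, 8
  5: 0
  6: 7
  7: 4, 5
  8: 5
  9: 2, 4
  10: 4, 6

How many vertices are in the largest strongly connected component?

11

{0, 1, 2, 3, 4, 5, 6, 7, 8, 9, 10} are all mutually reachable — one SCC of size 11.
The largest has 11 vertices.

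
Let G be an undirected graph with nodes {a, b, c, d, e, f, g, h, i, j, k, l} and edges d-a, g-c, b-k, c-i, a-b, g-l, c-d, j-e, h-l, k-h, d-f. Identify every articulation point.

Removing c increases the component count from 2 to 3, so c is a cut vertex.
Removing d increases the component count from 2 to 3, so d is a cut vertex.
By contrast removing f leaves 2 components; it is not a cut vertex. No other vertex is a cut vertex either.

c, d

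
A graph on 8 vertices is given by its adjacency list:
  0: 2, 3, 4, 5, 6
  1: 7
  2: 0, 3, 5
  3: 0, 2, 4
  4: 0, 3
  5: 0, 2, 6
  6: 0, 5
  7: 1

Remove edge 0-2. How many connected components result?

2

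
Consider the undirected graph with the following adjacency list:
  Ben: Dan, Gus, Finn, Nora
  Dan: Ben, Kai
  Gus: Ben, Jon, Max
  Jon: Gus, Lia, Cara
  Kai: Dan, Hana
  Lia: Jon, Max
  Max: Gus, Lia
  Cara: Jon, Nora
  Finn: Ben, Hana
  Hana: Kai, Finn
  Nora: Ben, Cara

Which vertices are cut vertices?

Ben

Removing Ben increases the component count from 1 to 2, so Ben is a cut vertex.
By contrast removing Jon leaves 1 component; it is not a cut vertex. No other vertex is a cut vertex either.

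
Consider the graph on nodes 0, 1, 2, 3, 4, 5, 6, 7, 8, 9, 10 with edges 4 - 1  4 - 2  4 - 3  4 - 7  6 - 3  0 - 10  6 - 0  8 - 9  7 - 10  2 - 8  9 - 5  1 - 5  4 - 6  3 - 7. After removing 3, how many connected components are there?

1

With 3 gone, the remaining components are: {0, 1, 2, 4, 5, 6, 7, 8, 9, 10}.
That is 1 component.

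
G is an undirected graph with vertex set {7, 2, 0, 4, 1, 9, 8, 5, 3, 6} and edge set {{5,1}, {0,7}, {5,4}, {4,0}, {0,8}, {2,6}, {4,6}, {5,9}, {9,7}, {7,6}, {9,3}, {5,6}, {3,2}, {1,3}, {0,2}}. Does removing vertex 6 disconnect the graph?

No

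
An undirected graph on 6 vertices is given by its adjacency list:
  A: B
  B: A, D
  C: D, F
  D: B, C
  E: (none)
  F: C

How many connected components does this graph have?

2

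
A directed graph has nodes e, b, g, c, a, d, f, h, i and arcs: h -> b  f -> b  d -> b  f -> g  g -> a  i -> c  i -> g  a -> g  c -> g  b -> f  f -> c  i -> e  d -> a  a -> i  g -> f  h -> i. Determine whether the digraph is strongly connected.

No

There is no directed path from g to h, so the graph is not strongly connected.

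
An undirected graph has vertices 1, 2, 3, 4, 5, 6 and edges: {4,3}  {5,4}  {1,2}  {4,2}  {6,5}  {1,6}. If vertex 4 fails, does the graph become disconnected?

Deleting 4 raises the number of components from 1 to 2, so 4 is a cut vertex.

Yes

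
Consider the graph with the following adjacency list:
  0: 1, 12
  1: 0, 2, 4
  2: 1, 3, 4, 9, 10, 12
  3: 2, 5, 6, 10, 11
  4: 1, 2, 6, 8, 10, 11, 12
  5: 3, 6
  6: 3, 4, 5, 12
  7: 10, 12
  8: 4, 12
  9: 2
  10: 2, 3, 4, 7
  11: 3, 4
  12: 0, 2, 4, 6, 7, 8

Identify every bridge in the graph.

The edges on the cycle 4-12-0-1-2-4 are not bridges since each lies on that cycle.
But removing 9-2 disconnects 9 from 2 — this is a bridge.

2-9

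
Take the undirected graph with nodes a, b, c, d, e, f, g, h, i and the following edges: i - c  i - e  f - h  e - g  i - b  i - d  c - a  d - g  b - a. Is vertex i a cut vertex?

Yes

Deleting i raises the number of components from 2 to 3, so i is a cut vertex.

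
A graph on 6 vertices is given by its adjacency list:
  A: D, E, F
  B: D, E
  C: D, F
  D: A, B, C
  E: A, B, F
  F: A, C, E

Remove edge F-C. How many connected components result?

1

F and C are still connected via F-A-D-C, so the component count stays at 1.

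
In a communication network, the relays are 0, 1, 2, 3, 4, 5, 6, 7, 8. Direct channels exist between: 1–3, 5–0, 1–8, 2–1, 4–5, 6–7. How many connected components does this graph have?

Starting from 6 we can reach 6, 7. That is one component of size 2.
Starting from 0 we can reach 0, 4, 5. That is one component of size 3.
Starting from 1 we can reach 1, 2, 3, 8. That is one component of size 4.
Total: 3 components.

3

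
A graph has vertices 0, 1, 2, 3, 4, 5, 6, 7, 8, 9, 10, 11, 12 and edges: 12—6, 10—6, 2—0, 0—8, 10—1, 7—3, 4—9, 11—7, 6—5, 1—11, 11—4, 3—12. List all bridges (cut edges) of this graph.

0-2, 0-8, 11-4, 4-9, 5-6

The edges on the cycle 10-1-11-7-3-12-6-10 are not bridges since each lies on that cycle.
But removing 0—8 disconnects 0 from 8; removing 9—4 disconnects 9 from 4; removing 5—6 disconnects 5 from 6; removing 2—0 disconnects 2 from 0 — these are bridges.
In total 5 edges are bridges.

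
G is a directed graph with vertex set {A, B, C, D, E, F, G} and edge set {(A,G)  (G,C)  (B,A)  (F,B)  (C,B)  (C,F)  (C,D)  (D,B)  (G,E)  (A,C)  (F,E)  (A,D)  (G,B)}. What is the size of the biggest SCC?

{A, B, C, D, F, G} are all mutually reachable — one SCC of size 6.
{E} is an SCC by itself.
The largest has 6 vertices.

6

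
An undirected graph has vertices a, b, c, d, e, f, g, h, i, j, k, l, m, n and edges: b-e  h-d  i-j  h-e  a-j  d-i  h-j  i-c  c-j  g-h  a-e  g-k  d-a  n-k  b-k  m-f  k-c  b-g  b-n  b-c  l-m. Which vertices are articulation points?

m

Removing m increases the component count from 2 to 3, so m is a cut vertex.
By contrast removing l leaves 2 components; it is not a cut vertex. No other vertex is a cut vertex either.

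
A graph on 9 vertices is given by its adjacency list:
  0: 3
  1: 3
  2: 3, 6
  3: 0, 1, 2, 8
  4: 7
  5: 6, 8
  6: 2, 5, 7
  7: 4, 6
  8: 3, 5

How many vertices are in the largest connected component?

Starting from 0 we can reach 0, 1, 2, 3, 4, 5, 6, 7, 8. That is one component of size 9.
The largest has 9 vertices.

9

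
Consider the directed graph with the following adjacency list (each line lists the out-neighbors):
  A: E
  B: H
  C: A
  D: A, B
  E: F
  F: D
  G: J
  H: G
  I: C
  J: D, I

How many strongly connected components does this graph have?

{A, B, C, D, E, F, G, H, I, J} are all mutually reachable — one SCC of size 10.
That gives 1 strongly connected component.

1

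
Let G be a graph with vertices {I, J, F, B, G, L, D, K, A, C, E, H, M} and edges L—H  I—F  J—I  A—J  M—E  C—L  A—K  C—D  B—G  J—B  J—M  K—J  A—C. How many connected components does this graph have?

1

Starting from A we can reach A, B, C, D, E, F, G, H, I, J, K, L, M. That is one component of size 13.
Total: 1 component.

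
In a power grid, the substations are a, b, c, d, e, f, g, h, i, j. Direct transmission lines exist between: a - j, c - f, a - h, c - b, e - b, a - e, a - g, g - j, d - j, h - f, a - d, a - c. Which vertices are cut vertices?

a

Removing a increases the component count from 2 to 3, so a is a cut vertex.
By contrast removing h leaves 2 components; it is not a cut vertex. No other vertex is a cut vertex either.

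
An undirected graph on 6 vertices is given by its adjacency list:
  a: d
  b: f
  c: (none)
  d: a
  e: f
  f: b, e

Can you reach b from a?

The component containing a is {a, d}, and b is not in it.

No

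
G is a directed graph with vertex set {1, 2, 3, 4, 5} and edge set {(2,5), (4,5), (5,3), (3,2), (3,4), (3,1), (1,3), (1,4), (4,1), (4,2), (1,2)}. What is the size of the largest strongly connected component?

5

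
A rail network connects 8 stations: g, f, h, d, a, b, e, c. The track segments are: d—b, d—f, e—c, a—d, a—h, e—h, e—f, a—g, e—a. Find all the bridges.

a-g, b-d, c-e

The edges on the cycle e-a-d-f-e are not bridges since each lies on that cycle.
But removing c—e disconnects c from e; removing a—g disconnects a from g; removing d—b disconnects d from b — these are bridges.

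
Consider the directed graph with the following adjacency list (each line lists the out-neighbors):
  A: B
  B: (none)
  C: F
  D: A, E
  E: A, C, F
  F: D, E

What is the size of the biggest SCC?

{C, D, E, F} are all mutually reachable — one SCC of size 4.
{A} is an SCC by itself.
{B} is an SCC by itself.
The largest has 4 vertices.

4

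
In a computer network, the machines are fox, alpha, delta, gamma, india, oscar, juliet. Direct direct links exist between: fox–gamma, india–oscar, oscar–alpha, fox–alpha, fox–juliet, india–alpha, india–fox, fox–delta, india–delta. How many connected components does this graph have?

Starting from fox we can reach fox, alpha, delta, gamma, india, oscar, juliet. That is one component of size 7.
Total: 1 component.

1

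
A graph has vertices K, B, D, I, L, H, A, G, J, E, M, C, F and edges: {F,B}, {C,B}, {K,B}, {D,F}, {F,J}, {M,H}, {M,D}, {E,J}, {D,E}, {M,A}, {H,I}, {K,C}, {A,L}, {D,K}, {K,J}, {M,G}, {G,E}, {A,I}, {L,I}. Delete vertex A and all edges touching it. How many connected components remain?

1

With A gone, the remaining components are: {B, C, D, E, F, G, H, I, J, K, L, M}.
That is 1 component.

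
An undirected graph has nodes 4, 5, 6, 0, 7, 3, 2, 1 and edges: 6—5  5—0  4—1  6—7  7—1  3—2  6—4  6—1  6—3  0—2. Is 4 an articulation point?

Deleting 4 leaves 1 component (was 1) (its neighbors 1, 6 remain connected to each other), so 4 is not a cut vertex.

No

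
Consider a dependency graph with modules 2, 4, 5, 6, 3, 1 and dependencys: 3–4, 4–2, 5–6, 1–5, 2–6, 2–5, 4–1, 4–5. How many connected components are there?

Starting from 1 we can reach 1, 2, 3, 4, 5, 6. That is one component of size 6.
Total: 1 component.

1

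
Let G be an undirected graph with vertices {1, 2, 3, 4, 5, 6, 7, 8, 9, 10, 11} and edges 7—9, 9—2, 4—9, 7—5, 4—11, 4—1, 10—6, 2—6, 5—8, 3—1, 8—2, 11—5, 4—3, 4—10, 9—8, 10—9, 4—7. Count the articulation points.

Removing 4 increases the component count from 1 to 2, so 4 is a cut vertex.
By contrast removing 3 leaves 1 component; it is not a cut vertex. No other vertex is a cut vertex either.

1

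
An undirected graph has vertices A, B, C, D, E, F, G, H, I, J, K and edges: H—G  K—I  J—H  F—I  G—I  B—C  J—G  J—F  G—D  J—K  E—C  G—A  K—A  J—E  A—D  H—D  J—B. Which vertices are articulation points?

Removing J increases the component count from 1 to 2, so J is a cut vertex.
By contrast removing I leaves 1 component; it is not a cut vertex. No other vertex is a cut vertex either.

J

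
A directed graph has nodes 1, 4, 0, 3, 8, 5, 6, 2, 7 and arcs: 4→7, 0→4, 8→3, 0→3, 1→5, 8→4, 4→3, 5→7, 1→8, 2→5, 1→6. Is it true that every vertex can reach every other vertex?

No

There is no directed path from 4 to 2, so the graph is not strongly connected.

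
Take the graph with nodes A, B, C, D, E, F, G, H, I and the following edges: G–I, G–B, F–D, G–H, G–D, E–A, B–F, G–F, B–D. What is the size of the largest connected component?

6

C is isolated — a component by itself.
Starting from A we can reach A, E. That is one component of size 2.
Starting from B we can reach B, D, F, G, H, I. That is one component of size 6.
The largest has 6 vertices.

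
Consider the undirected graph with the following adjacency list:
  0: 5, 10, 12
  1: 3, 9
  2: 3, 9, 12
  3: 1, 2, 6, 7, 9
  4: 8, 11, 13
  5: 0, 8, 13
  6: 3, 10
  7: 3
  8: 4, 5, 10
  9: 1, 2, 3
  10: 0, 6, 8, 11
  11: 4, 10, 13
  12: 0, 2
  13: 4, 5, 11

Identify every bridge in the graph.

3-7

The edges on the cycle 8-10-11-4-13-5-8 are not bridges since each lies on that cycle.
But removing 3-7 disconnects 3 from 7 — this is a bridge.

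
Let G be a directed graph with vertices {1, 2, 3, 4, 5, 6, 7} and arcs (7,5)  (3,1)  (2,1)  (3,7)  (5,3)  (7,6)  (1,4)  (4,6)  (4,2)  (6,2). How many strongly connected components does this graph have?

{1, 2, 4, 6} are all mutually reachable — one SCC of size 4.
{3, 5, 7} are all mutually reachable — one SCC of size 3.
That gives 2 strongly connected components.

2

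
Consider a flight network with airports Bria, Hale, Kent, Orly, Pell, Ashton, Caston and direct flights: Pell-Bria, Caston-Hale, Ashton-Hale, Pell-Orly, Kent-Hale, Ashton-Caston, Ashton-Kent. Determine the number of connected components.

2

Starting from Bria we can reach Bria, Orly, Pell. That is one component of size 3.
Starting from Hale we can reach Hale, Kent, Ashton, Caston. That is one component of size 4.
Total: 2 components.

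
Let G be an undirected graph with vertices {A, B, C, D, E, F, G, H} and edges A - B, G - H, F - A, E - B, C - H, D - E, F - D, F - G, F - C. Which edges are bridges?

The edges on the cycle F-G-H-C-F are not bridges since each lies on that cycle.
Every edge lies on some cycle, so there are no bridges.

none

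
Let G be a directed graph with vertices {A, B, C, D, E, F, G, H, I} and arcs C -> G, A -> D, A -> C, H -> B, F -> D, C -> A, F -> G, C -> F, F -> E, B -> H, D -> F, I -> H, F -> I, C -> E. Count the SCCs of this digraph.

{A, C} are all mutually reachable — one SCC of size 2.
{B, H} are all mutually reachable — one SCC of size 2.
{D, F} are all mutually reachable — one SCC of size 2.
{I} is an SCC by itself.
{G} is an SCC by itself.
(and 1 more singleton SCC)
That gives 6 strongly connected components.

6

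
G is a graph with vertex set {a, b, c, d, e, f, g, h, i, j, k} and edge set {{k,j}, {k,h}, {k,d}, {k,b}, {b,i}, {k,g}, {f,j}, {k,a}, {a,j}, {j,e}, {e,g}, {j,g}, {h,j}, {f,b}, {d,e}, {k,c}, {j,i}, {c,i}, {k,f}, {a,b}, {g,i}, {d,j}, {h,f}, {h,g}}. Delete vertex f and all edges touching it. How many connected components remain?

1

With f gone, the remaining components are: {a, b, c, d, e, g, h, i, j, k}.
That is 1 component.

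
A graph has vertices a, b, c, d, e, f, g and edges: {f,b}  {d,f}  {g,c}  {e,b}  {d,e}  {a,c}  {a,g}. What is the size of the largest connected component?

Starting from a we can reach a, c, g. That is one component of size 3.
Starting from b we can reach b, d, e, f. That is one component of size 4.
The largest has 4 vertices.

4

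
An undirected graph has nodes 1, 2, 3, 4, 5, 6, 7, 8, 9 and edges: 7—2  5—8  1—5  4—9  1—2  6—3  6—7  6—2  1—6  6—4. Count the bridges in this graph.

5

The edges on the cycle 1-6-7-2-1 are not bridges since each lies on that cycle.
But removing 1—5 disconnects 1 from 5; removing 8—5 disconnects 8 from 5; removing 6—3 disconnects 6 from 3; removing 6—4 disconnects 6 from 4 — these are bridges.
In total 5 edges are bridges.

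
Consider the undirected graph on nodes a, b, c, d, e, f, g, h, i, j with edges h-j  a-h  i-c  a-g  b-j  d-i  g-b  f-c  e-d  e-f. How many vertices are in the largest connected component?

5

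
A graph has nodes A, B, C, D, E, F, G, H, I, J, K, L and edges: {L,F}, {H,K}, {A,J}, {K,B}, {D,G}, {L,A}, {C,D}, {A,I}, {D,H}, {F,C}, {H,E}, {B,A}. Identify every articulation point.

Removing A increases the component count from 1 to 3, so A is a cut vertex.
Removing D increases the component count from 1 to 2, so D is a cut vertex.
Removing H increases the component count from 1 to 2, so H is a cut vertex.
By contrast removing F leaves 1 component; it is not a cut vertex. No other vertex is a cut vertex either.

A, D, H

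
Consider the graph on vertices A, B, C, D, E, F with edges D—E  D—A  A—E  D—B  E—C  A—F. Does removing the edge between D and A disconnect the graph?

No

After removing D—A, the path D-E-A still connects them, so the edge is not a bridge.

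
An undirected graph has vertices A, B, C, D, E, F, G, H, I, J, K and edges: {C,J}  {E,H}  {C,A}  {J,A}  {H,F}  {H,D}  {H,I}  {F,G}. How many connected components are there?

B is isolated — a component by itself.
K is isolated — a component by itself.
Starting from A we can reach A, C, J. That is one component of size 3.
Starting from D we can reach D, E, F, G, H, I. That is one component of size 6.
Total: 4 components.

4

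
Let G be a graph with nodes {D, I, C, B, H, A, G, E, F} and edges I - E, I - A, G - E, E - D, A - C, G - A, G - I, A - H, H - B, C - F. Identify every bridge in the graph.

A-C, A-H, B-H, C-F, D-E

The edges on the cycle G-I-A-G are not bridges since each lies on that cycle.
But removing E - D disconnects E from D; removing C - F disconnects C from F; removing C - A disconnects C from A; removing A - H disconnects A from H — these are bridges.
In total 5 edges are bridges.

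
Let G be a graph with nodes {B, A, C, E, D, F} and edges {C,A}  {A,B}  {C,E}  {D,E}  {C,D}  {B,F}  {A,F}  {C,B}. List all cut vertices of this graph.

Removing C increases the component count from 1 to 2, so C is a cut vertex.
By contrast removing B leaves 1 component; it is not a cut vertex. No other vertex is a cut vertex either.

C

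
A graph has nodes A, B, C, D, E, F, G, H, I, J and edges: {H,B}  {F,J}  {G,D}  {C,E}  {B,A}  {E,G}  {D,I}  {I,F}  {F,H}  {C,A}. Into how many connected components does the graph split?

1

Starting from A we can reach A, B, C, D, E, F, G, H, I, J. That is one component of size 10.
Total: 1 component.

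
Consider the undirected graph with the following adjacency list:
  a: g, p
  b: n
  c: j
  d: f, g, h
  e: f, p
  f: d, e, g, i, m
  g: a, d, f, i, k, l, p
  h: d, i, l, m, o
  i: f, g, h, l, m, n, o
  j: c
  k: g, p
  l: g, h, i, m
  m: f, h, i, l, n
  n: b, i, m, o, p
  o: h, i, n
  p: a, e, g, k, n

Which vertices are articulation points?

n

Removing n increases the component count from 2 to 3, so n is a cut vertex.
By contrast removing p leaves 2 components; it is not a cut vertex. No other vertex is a cut vertex either.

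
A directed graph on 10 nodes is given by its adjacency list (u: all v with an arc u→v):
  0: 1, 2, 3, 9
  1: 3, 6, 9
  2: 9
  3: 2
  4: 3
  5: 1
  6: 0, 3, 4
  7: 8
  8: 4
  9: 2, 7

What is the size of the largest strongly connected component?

{2, 3, 4, 7, 8, 9} are all mutually reachable — one SCC of size 6.
{0, 1, 6} are all mutually reachable — one SCC of size 3.
{5} is an SCC by itself.
The largest has 6 vertices.

6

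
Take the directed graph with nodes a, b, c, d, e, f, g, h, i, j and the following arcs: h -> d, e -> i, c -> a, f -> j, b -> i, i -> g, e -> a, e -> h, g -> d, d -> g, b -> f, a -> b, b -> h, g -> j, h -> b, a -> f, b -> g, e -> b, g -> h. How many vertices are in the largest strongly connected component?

{b, d, g, h, i} are all mutually reachable — one SCC of size 5.
{c} is an SCC by itself.
{a} is an SCC by itself.
{e} is an SCC by itself.
{j} is an SCC by itself.
(and 1 more singleton SCC)
The largest has 5 vertices.

5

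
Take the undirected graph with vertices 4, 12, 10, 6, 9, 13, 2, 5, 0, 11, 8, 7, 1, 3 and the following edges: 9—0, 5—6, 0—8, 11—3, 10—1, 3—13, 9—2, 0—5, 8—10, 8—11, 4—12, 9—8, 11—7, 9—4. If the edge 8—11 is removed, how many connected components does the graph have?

2

Before removal there is 1 component.
8—11 is a bridge — removing it separates 8's side from 11's side.
After removal: 2 components.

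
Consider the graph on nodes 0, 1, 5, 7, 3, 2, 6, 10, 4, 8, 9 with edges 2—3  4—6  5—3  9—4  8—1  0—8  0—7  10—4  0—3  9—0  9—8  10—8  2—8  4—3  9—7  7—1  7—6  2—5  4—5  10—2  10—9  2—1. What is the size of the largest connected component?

11

Starting from 0 we can reach 0, 1, 2, 3, 4, 5, 6, 7, 8, 9, 10. That is one component of size 11.
The largest has 11 vertices.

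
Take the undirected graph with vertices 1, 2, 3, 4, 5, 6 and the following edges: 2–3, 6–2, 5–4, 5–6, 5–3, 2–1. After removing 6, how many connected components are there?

1

With 6 gone, the remaining components are: {1, 2, 3, 4, 5}.
That is 1 component.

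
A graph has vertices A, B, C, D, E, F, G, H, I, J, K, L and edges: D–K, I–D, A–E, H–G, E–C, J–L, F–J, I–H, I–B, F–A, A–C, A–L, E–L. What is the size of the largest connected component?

6

Starting from A we can reach A, C, E, F, J, L. That is one component of size 6.
Starting from B we can reach B, D, G, H, I, K. That is one component of size 6.
The largest has 6 vertices.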